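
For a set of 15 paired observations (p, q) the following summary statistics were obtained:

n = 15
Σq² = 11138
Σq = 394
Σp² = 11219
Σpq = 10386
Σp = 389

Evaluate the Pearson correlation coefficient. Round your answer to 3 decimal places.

0.178

r = (nΣpq − ΣpΣq) / √[(nΣp² − (Σp)²)(nΣq² − (Σq)²)]
Numerator: 15×10386 − 389×394 = 2524
Denominator: √[(168285 − 151321)(167070 − 155236)] = √[16964 × 11834] = 14168.6970
r = 2524 / 14168.6970 ≈ 0.178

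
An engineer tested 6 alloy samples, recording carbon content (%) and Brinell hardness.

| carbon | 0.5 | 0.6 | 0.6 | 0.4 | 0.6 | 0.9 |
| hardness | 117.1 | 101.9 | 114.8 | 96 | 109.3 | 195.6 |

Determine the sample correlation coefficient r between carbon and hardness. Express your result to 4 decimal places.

n = 6, Σx = 3.6, Σy = 734.7, Σx² = 2.3, Σy² = 96696.91, Σxy = 468.59
nΣxy − ΣxΣy = 2811.54 − 2644.92 = 166.62
nΣx² − (Σx)² = 13.8 − 12.96 = 0.84; nΣy² − (Σy)² = 580181.46 − 539784.09 = 40397.37
r = 166.62 / √(0.84 × 40397.37) = 166.62 / 184.2113 ≈ 0.9045

0.9045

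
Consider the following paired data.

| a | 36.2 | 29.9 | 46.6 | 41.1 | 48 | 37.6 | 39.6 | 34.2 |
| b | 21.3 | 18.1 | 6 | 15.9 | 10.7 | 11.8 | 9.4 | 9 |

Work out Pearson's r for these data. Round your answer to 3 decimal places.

n = 8, Σa = 313.2, Σb = 102.2, Σa² = 12520.78, Σb² = 1493.2, Σab = 3882.66
nΣab − ΣaΣb = 31061.28 − 32009.04 = -947.76
nΣa² − (Σa)² = 100166.24 − 98094.24 = 2072; nΣb² − (Σb)² = 11945.6 − 10444.84 = 1500.76
r = -947.76 / √(2072 × 1500.76) = -947.76 / 1763.3986 ≈ -0.537

-0.537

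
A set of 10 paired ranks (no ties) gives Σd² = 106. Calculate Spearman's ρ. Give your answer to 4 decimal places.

ρ = 1 − 6Σd² / [n(n²−1)] = 1 − 6×106 / (10×99)
  = 1 − 636/990 = 1 − 0.64242 ≈ 0.3576

0.3576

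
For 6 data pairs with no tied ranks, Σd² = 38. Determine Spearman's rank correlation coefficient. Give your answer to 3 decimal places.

ρ = 1 − 6Σd² / [n(n²−1)] = 1 − 6×38 / (6×35)
  = 1 − 228/210 = 1 − 1.0857 ≈ -0.086

-0.086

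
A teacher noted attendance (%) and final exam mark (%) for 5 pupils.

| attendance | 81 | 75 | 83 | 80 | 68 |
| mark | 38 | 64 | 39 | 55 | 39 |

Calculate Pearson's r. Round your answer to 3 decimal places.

-0.077

n = 5, Σx = 387, Σy = 235, Σx² = 30099, Σy² = 11607, Σxy = 18167
nΣxy − ΣxΣy = 90835 − 90945 = -110
nΣx² − (Σx)² = 150495 − 149769 = 726; nΣy² − (Σy)² = 58035 − 55225 = 2810
r = -110 / √(726 × 2810) = -110 / 1428.3067 ≈ -0.077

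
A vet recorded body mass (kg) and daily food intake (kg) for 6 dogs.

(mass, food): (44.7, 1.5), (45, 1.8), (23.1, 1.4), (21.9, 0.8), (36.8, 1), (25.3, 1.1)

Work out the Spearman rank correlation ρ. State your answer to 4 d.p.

0.7714

Rank mass: 5, 6, 2, 1, 4, 3
Rank food: 5, 6, 4, 1, 2, 3
d = rank(mass) − rank(food): 0, 0, -2, 0, 2, 0; Σd² = 8
ρ = 1 − 6Σd² / [n(n²−1)] = 1 − 6×8 / (6×35) = 1 − 48/210 ≈ 0.7714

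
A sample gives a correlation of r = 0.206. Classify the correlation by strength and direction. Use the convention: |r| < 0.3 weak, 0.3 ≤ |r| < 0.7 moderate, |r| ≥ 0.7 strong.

r = 0.206 > 0 so the relationship is positive.
|r| = 0.206, which falls in the weak range.

weak positive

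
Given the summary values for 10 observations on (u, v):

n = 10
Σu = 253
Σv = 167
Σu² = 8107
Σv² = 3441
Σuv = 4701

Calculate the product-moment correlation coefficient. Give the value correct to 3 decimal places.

0.451

r = (nΣuv − ΣuΣv) / √[(nΣu² − (Σu)²)(nΣv² − (Σv)²)]
Numerator: 10×4701 − 253×167 = 4759
Denominator: √[(81070 − 64009)(34410 − 27889)] = √[17061 × 6521] = 10547.7382
r = 4759 / 10547.7382 ≈ 0.451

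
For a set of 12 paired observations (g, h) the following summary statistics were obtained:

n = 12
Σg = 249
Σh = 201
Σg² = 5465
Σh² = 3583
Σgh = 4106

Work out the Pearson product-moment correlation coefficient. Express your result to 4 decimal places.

-0.2550

r = (nΣgh − ΣgΣh) / √[(nΣg² − (Σg)²)(nΣh² − (Σh)²)]
Numerator: 12×4106 − 249×201 = -777
Denominator: √[(65580 − 62001)(42996 − 40401)] = √[3579 × 2595] = 3047.5408
r = -777 / 3047.5408 ≈ -0.2550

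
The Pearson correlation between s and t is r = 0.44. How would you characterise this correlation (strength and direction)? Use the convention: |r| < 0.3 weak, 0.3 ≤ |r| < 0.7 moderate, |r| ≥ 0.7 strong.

r = 0.44 > 0 so the relationship is positive.
|r| = 0.44, which falls in the moderate range.

moderate positive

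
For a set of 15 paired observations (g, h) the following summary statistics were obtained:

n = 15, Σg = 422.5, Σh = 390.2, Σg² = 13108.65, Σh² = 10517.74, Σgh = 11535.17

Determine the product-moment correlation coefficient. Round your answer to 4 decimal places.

r = (nΣgh − ΣgΣh) / √[(nΣg² − (Σg)²)(nΣh² − (Σh)²)]
Numerator: 15×11535.17 − 422.5×390.2 = 8168.05
Denominator: √[(196629.75 − 178506.25)(157766.1 − 152256.04)] = √[18123.5 × 5510.06] = 9993.0762
r = 8168.05 / 9993.0762 ≈ 0.8174

0.8174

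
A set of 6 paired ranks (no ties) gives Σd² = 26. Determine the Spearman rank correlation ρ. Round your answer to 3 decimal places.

0.257

ρ = 1 − 6Σd² / [n(n²−1)] = 1 − 6×26 / (6×35)
  = 1 − 156/210 = 1 − 0.7429 ≈ 0.257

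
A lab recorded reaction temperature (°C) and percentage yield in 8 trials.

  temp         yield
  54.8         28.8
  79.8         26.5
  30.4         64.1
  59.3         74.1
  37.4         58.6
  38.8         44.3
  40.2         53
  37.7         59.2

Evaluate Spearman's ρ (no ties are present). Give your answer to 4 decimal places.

Rank temp: 6, 8, 1, 7, 2, 4, 5, 3
Rank yield: 2, 1, 7, 8, 5, 3, 4, 6
d = rank(temp) − rank(yield): 4, 7, -6, -1, -3, 1, 1, -3; Σd² = 122
ρ = 1 − 6Σd² / [n(n²−1)] = 1 − 6×122 / (8×63) = 1 − 732/504 ≈ -0.4524

-0.4524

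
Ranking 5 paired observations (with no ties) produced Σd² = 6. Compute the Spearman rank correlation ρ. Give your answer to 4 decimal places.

0.7000

ρ = 1 − 6Σd² / [n(n²−1)] = 1 − 6×6 / (5×24)
  = 1 − 36/120 = 1 − 0.30000 ≈ 0.7000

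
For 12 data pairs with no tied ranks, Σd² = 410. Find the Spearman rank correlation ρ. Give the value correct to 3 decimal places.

ρ = 1 − 6Σd² / [n(n²−1)] = 1 − 6×410 / (12×143)
  = 1 − 2460/1716 = 1 − 1.4336 ≈ -0.434

-0.434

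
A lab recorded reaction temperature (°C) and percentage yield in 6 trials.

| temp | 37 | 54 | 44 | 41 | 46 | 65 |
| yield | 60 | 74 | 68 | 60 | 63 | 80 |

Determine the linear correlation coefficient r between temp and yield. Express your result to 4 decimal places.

n = 6, Σx = 287, Σy = 405, Σx² = 14243, Σy² = 27669, Σxy = 19766
nΣxy − ΣxΣy = 118596 − 116235 = 2361
nΣx² − (Σx)² = 85458 − 82369 = 3089; nΣy² − (Σy)² = 166014 − 164025 = 1989
r = 2361 / √(3089 × 1989) = 2361 / 2478.7136 ≈ 0.9525

0.9525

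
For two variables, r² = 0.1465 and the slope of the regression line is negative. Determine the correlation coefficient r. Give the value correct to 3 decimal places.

|r| = √0.1465 = 0.383
The association is negative, so r = −0.383.

-0.383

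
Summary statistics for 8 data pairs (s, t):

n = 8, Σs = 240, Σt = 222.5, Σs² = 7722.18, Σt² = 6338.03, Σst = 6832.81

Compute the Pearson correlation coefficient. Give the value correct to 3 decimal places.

0.564

r = (nΣst − ΣsΣt) / √[(nΣs² − (Σs)²)(nΣt² − (Σt)²)]
Numerator: 8×6832.81 − 240×222.5 = 1262.48
Denominator: √[(61777.44 − 57600)(50704.24 − 49506.25)] = √[4177.44 × 1197.99] = 2237.0810
r = 1262.48 / 2237.0810 ≈ 0.564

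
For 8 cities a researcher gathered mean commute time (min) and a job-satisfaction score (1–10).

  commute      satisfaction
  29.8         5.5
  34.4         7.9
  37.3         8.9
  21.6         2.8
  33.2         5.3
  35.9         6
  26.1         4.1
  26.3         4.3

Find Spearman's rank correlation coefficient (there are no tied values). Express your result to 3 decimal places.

0.952

Rank commute: 4, 6, 8, 1, 5, 7, 2, 3
Rank satisfaction: 5, 7, 8, 1, 4, 6, 2, 3
d = rank(commute) − rank(satisfaction): -1, -1, 0, 0, 1, 1, 0, 0; Σd² = 4
ρ = 1 − 6Σd² / [n(n²−1)] = 1 − 6×4 / (8×63) = 1 − 24/504 ≈ 0.952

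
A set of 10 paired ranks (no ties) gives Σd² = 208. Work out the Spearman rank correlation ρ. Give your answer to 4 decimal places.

-0.2606

ρ = 1 − 6Σd² / [n(n²−1)] = 1 − 6×208 / (10×99)
  = 1 − 1248/990 = 1 − 1.26061 ≈ -0.2606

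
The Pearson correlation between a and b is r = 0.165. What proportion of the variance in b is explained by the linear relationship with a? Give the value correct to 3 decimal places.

r² = (0.165)² = 0.027

0.027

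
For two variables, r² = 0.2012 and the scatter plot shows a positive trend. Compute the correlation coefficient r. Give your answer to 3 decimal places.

0.449

|r| = √0.2012 = 0.449
The association is positive, so r = 0.449.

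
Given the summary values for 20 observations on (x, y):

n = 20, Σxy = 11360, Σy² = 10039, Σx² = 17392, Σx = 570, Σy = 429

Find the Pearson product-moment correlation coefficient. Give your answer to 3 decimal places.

-0.884

r = (nΣxy − ΣxΣy) / √[(nΣx² − (Σx)²)(nΣy² − (Σy)²)]
Numerator: 20×11360 − 570×429 = -17330
Denominator: √[(347840 − 324900)(200780 − 184041)] = √[22940 × 16739] = 19595.7307
r = -17330 / 19595.7307 ≈ -0.884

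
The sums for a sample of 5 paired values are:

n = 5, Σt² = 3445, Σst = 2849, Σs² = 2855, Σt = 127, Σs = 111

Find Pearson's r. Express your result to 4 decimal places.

r = (nΣst − ΣsΣt) / √[(nΣs² − (Σs)²)(nΣt² − (Σt)²)]
Numerator: 5×2849 − 111×127 = 148
Denominator: √[(14275 − 12321)(17225 − 16129)] = √[1954 × 1096] = 1463.4152
r = 148 / 1463.4152 ≈ 0.1011

0.1011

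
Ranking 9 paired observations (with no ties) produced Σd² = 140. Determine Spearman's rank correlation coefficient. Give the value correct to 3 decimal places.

-0.167

ρ = 1 − 6Σd² / [n(n²−1)] = 1 − 6×140 / (9×80)
  = 1 − 840/720 = 1 − 1.1667 ≈ -0.167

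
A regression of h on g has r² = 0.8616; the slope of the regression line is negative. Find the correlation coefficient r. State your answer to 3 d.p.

-0.928

|r| = √0.8616 = 0.928
The association is negative, so r = −0.928.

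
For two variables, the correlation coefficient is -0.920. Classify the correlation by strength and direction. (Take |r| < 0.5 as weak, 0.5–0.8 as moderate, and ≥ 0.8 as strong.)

strong negative

r = -0.920 < 0 so the relationship is negative.
|r| = 0.920, which falls in the strong range.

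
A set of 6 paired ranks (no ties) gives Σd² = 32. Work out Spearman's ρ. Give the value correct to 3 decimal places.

0.086

ρ = 1 − 6Σd² / [n(n²−1)] = 1 − 6×32 / (6×35)
  = 1 − 192/210 = 1 − 0.9143 ≈ 0.086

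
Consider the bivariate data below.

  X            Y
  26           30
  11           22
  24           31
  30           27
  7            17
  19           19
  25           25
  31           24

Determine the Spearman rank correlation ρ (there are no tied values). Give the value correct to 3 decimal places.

0.571

Rank X: 6, 2, 4, 7, 1, 3, 5, 8
Rank Y: 7, 3, 8, 6, 1, 2, 5, 4
d = rank(X) − rank(Y): -1, -1, -4, 1, 0, 1, 0, 4; Σd² = 36
ρ = 1 − 6Σd² / [n(n²−1)] = 1 − 6×36 / (8×63) = 1 − 216/504 ≈ 0.571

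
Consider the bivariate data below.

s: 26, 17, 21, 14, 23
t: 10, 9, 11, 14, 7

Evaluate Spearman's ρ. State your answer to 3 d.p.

Rank s: 5, 2, 3, 1, 4
Rank t: 3, 2, 4, 5, 1
d = rank(s) − rank(t): 2, 0, -1, -4, 3; Σd² = 30
ρ = 1 − 6Σd² / [n(n²−1)] = 1 − 6×30 / (5×24) = 1 − 180/120 ≈ -0.500

-0.500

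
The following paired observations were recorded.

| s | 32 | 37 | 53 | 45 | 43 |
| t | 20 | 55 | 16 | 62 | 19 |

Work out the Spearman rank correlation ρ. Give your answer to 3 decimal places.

Rank s: 1, 2, 5, 4, 3
Rank t: 3, 4, 1, 5, 2
d = rank(s) − rank(t): -2, -2, 4, -1, 1; Σd² = 26
ρ = 1 − 6Σd² / [n(n²−1)] = 1 − 6×26 / (5×24) = 1 − 156/120 ≈ -0.300

-0.300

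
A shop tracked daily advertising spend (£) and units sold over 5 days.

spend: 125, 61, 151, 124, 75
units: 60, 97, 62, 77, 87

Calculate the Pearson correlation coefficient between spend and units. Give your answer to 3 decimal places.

-0.919

n = 5, Σx = 536, Σy = 383, Σx² = 63148, Σy² = 30351, Σxy = 38852
nΣxy − ΣxΣy = 194260 − 205288 = -11028
nΣx² − (Σx)² = 315740 − 287296 = 28444; nΣy² − (Σy)² = 151755 − 146689 = 5066
r = -11028 / √(28444 × 5066) = -11028 / 12004.0536 ≈ -0.919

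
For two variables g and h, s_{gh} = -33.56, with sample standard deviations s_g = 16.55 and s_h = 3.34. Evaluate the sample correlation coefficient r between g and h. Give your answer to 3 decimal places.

-0.607

r = Cov(g,h) / (s_g · s_h) = -33.56 / (16.55 × 3.34)
  = -33.56 / 55.2770 ≈ -0.607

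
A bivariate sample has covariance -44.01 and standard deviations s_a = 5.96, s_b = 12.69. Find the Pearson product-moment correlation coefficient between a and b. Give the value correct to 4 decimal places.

-0.5819

r = Cov(a,b) / (s_a · s_b) = -44.01 / (5.96 × 12.69)
  = -44.01 / 75.6324 ≈ -0.5819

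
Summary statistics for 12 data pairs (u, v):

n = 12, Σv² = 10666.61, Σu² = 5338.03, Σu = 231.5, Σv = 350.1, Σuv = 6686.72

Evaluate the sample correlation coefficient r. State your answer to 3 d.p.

-0.107

r = (nΣuv − ΣuΣv) / √[(nΣu² − (Σu)²)(nΣv² − (Σv)²)]
Numerator: 12×6686.72 − 231.5×350.1 = -807.51
Denominator: √[(64056.36 − 53592.25)(127999.32 − 122570.01)] = √[10464.11 × 5429.31] = 7537.4331
r = -807.51 / 7537.4331 ≈ -0.107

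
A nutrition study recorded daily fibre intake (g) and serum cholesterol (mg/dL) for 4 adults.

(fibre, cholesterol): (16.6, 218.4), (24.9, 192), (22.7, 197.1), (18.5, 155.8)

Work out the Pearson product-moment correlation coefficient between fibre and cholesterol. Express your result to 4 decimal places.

-0.0625

n = 4, Σx = 82.7, Σy = 763.3, Σx² = 1753.11, Σy² = 147684.61, Σxy = 15762.71
nΣxy − ΣxΣy = 63050.84 − 63124.91 = -74.07
nΣx² − (Σx)² = 7012.44 − 6839.29 = 173.15; nΣy² − (Σy)² = 590738.44 − 582626.89 = 8111.55
r = -74.07 / √(173.15 × 8111.55) = -74.07 / 1185.1223 ≈ -0.0625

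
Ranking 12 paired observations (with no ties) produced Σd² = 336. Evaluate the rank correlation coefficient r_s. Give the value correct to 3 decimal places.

-0.175

ρ = 1 − 6Σd² / [n(n²−1)] = 1 − 6×336 / (12×143)
  = 1 − 2016/1716 = 1 − 1.1748 ≈ -0.175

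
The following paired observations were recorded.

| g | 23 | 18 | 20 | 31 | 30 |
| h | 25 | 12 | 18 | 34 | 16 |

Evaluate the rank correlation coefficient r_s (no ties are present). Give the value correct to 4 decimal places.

0.7000

Rank g: 3, 1, 2, 5, 4
Rank h: 4, 1, 3, 5, 2
d = rank(g) − rank(h): -1, 0, -1, 0, 2; Σd² = 6
ρ = 1 − 6Σd² / [n(n²−1)] = 1 − 6×6 / (5×24) = 1 − 36/120 ≈ 0.7000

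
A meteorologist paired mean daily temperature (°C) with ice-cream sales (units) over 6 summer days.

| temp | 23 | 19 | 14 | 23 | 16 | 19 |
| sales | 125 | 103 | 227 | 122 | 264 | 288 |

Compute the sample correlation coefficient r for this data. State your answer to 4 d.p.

n = 6, Σx = 114, Σy = 1129, Σx² = 2232, Σy² = 245287, Σxy = 20512
nΣxy − ΣxΣy = 123072 − 128706 = -5634
nΣx² − (Σx)² = 13392 − 12996 = 396; nΣy² − (Σy)² = 1471722 − 1274641 = 197081
r = -5634 / √(396 × 197081) = -5634 / 8834.2558 ≈ -0.6377

-0.6377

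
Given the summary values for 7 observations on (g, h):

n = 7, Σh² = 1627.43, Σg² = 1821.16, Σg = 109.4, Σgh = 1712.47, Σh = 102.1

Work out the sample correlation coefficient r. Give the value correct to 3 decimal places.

0.941

r = (nΣgh − ΣgΣh) / √[(nΣg² − (Σg)²)(nΣh² − (Σh)²)]
Numerator: 7×1712.47 − 109.4×102.1 = 817.55
Denominator: √[(12748.12 − 11968.36)(11392.01 − 10424.41)] = √[779.76 × 967.6] = 868.6172
r = 817.55 / 868.6172 ≈ 0.941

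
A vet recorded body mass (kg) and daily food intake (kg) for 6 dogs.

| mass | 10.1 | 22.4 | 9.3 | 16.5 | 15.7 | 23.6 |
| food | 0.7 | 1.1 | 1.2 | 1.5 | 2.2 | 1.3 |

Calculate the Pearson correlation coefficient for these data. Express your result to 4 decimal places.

0.1810

n = 6, Σx = 97.6, Σy = 8, Σx² = 1765.96, Σy² = 11.92, Σxy = 132.84
nΣxy − ΣxΣy = 797.04 − 780.8 = 16.24
nΣx² − (Σx)² = 10595.76 − 9525.76 = 1070; nΣy² − (Σy)² = 71.52 − 64 = 7.52
r = 16.24 / √(1070 × 7.52) = 16.24 / 89.7017 ≈ 0.1810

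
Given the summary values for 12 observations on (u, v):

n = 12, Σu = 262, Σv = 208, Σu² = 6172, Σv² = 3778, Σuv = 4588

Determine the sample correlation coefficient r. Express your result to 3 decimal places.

r = (nΣuv − ΣuΣv) / √[(nΣu² − (Σu)²)(nΣv² − (Σv)²)]
Numerator: 12×4588 − 262×208 = 560
Denominator: √[(74064 − 68644)(45336 − 43264)] = √[5420 × 2072] = 3351.1550
r = 560 / 3351.1550 ≈ 0.167

0.167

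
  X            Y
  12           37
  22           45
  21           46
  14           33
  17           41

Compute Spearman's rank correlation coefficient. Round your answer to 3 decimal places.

0.800

Rank X: 1, 5, 4, 2, 3
Rank Y: 2, 4, 5, 1, 3
d = rank(X) − rank(Y): -1, 1, -1, 1, 0; Σd² = 4
ρ = 1 − 6Σd² / [n(n²−1)] = 1 − 6×4 / (5×24) = 1 − 24/120 ≈ 0.800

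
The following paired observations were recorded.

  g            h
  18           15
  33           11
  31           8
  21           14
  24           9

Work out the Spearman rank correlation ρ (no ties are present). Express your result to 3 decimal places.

Rank g: 1, 5, 4, 2, 3
Rank h: 5, 3, 1, 4, 2
d = rank(g) − rank(h): -4, 2, 3, -2, 1; Σd² = 34
ρ = 1 − 6Σd² / [n(n²−1)] = 1 − 6×34 / (5×24) = 1 − 204/120 ≈ -0.700

-0.700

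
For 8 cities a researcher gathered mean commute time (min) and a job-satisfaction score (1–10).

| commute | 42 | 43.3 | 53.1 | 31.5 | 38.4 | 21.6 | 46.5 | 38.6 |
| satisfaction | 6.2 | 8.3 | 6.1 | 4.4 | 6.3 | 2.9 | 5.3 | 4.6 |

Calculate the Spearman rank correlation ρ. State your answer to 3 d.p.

0.524

Rank commute: 5, 6, 8, 2, 3, 1, 7, 4
Rank satisfaction: 6, 8, 5, 2, 7, 1, 4, 3
d = rank(commute) − rank(satisfaction): -1, -2, 3, 0, -4, 0, 3, 1; Σd² = 40
ρ = 1 − 6Σd² / [n(n²−1)] = 1 − 6×40 / (8×63) = 1 − 240/504 ≈ 0.524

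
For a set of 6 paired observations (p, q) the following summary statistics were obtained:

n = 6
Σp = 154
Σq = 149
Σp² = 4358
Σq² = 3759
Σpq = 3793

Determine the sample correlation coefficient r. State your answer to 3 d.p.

r = (nΣpq − ΣpΣq) / √[(nΣp² − (Σp)²)(nΣq² − (Σq)²)]
Numerator: 6×3793 − 154×149 = -188
Denominator: √[(26148 − 23716)(22554 − 22201)] = √[2432 × 353] = 926.5506
r = -188 / 926.5506 ≈ -0.203

-0.203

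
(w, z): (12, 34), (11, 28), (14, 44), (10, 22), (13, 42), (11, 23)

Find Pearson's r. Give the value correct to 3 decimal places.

0.968

n = 6, Σw = 71, Σz = 193, Σw² = 851, Σz² = 6653, Σwz = 2351
nΣwz − ΣwΣz = 14106 − 13703 = 403
nΣw² − (Σw)² = 5106 − 5041 = 65; nΣz² − (Σz)² = 39918 − 37249 = 2669
r = 403 / √(65 × 2669) = 403 / 416.5153 ≈ 0.968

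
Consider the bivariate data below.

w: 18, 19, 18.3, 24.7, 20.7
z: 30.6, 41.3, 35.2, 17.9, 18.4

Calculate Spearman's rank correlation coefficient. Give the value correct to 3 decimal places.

-0.600

Rank w: 1, 3, 2, 5, 4
Rank z: 3, 5, 4, 1, 2
d = rank(w) − rank(z): -2, -2, -2, 4, 2; Σd² = 32
ρ = 1 − 6Σd² / [n(n²−1)] = 1 − 6×32 / (5×24) = 1 − 192/120 ≈ -0.600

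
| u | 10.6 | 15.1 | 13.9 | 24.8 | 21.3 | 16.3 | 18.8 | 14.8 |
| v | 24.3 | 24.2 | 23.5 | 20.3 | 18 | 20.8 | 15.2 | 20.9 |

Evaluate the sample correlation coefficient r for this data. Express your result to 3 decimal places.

n = 8, Σu = 135.6, Σv = 167.2, Σu² = 2440.48, Σv² = 3564.96, Σuv = 2770.61
nΣuv − ΣuΣv = 22164.88 − 22672.32 = -507.44
nΣu² − (Σu)² = 19523.84 − 18387.36 = 1136.48; nΣv² − (Σv)² = 28519.68 − 27955.84 = 563.84
r = -507.44 / √(1136.48 × 563.84) = -507.44 / 800.4954 ≈ -0.634

-0.634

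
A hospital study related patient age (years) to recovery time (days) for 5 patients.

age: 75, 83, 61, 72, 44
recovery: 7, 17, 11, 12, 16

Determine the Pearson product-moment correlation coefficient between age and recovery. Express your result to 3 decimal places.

-0.189

n = 5, Σx = 335, Σy = 63, Σx² = 23355, Σy² = 859, Σxy = 4175
nΣxy − ΣxΣy = 20875 − 21105 = -230
nΣx² − (Σx)² = 116775 − 112225 = 4550; nΣy² − (Σy)² = 4295 − 3969 = 326
r = -230 / √(4550 × 326) = -230 / 1217.9080 ≈ -0.189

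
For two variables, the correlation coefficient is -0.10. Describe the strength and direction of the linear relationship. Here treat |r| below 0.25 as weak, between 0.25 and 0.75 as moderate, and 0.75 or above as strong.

r = -0.10 < 0 so the relationship is negative.
|r| = 0.10, which falls in the weak range.

weak negative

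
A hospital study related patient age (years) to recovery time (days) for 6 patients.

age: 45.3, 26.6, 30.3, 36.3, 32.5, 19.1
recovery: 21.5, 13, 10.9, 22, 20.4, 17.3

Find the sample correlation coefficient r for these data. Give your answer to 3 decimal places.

n = 6, Σx = 190.1, Σy = 105.1, Σx² = 6416.49, Σy² = 1949.51, Σxy = 3442.05
nΣxy − ΣxΣy = 20652.3 − 19979.51 = 672.79
nΣx² − (Σx)² = 38498.94 − 36138.01 = 2360.93; nΣy² − (Σy)² = 11697.06 − 11046.01 = 651.05
r = 672.79 / √(2360.93 × 651.05) = 672.79 / 1239.7917 ≈ 0.543

0.543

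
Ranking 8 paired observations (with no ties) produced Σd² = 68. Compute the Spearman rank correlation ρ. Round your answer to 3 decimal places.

0.190

ρ = 1 − 6Σd² / [n(n²−1)] = 1 − 6×68 / (8×63)
  = 1 − 408/504 = 1 − 0.8095 ≈ 0.190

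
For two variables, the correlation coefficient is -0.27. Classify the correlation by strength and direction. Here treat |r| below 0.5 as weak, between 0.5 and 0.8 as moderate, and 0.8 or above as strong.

weak negative

r = -0.27 < 0 so the relationship is negative.
|r| = 0.27, which falls in the weak range.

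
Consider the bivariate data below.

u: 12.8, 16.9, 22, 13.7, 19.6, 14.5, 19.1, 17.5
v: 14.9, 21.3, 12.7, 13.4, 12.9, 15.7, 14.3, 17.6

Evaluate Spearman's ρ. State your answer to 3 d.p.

-0.476

Rank u: 1, 4, 8, 2, 7, 3, 6, 5
Rank v: 5, 8, 1, 3, 2, 6, 4, 7
d = rank(u) − rank(v): -4, -4, 7, -1, 5, -3, 2, -2; Σd² = 124
ρ = 1 − 6Σd² / [n(n²−1)] = 1 − 6×124 / (8×63) = 1 − 744/504 ≈ -0.476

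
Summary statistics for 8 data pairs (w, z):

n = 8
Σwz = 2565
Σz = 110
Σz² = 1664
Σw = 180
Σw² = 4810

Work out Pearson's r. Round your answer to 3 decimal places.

r = (nΣwz − ΣwΣz) / √[(nΣw² − (Σw)²)(nΣz² − (Σz)²)]
Numerator: 8×2565 − 180×110 = 720
Denominator: √[(38480 − 32400)(13312 − 12100)] = √[6080 × 1212] = 2714.5828
r = 720 / 2714.5828 ≈ 0.265

0.265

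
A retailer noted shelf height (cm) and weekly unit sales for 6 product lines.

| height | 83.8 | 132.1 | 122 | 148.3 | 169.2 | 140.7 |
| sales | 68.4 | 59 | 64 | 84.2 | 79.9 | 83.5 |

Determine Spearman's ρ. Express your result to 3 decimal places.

0.600

Rank height: 1, 3, 2, 5, 6, 4
Rank sales: 3, 1, 2, 6, 4, 5
d = rank(height) − rank(sales): -2, 2, 0, -1, 2, -1; Σd² = 14
ρ = 1 − 6Σd² / [n(n²−1)] = 1 − 6×14 / (6×35) = 1 − 84/210 ≈ 0.600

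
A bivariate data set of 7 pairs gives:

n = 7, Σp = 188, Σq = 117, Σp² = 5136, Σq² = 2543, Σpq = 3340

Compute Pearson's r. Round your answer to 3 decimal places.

r = (nΣpq − ΣpΣq) / √[(nΣp² − (Σp)²)(nΣq² − (Σq)²)]
Numerator: 7×3340 − 188×117 = 1384
Denominator: √[(35952 − 35344)(17801 − 13689)] = √[608 × 4112] = 1581.1692
r = 1384 / 1581.1692 ≈ 0.875

0.875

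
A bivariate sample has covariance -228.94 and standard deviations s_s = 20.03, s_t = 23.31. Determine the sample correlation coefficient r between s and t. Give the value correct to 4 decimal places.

r = Cov(s,t) / (s_s · s_t) = -228.94 / (20.03 × 23.31)
  = -228.94 / 466.8993 ≈ -0.4903

-0.4903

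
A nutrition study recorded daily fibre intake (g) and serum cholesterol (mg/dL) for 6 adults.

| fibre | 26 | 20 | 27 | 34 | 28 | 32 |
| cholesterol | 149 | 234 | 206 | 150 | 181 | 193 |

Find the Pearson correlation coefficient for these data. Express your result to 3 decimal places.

-0.639

n = 6, Σx = 167, Σy = 1113, Σx² = 4769, Σy² = 211903, Σxy = 30460
nΣxy − ΣxΣy = 182760 − 185871 = -3111
nΣx² − (Σx)² = 28614 − 27889 = 725; nΣy² − (Σy)² = 1271418 − 1238769 = 32649
r = -3111 / √(725 × 32649) = -3111 / 4865.2364 ≈ -0.639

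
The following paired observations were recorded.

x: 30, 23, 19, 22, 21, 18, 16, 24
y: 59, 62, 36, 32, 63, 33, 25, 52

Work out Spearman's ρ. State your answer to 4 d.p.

Rank x: 8, 6, 3, 5, 4, 2, 1, 7
Rank y: 6, 7, 4, 2, 8, 3, 1, 5
d = rank(x) − rank(y): 2, -1, -1, 3, -4, -1, 0, 2; Σd² = 36
ρ = 1 − 6Σd² / [n(n²−1)] = 1 − 6×36 / (8×63) = 1 − 216/504 ≈ 0.5714

0.5714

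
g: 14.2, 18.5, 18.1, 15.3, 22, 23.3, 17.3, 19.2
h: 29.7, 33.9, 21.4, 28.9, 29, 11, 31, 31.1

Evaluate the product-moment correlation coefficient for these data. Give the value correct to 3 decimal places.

n = 8, Σg = 147.9, Σh = 216, Σg² = 2800.41, Σh² = 6214.68, Σgh = 3906.12
nΣgh − ΣgΣh = 31248.96 − 31946.4 = -697.44
nΣg² − (Σg)² = 22403.28 − 21874.41 = 528.87; nΣh² − (Σh)² = 49717.44 − 46656 = 3061.44
r = -697.44 / √(528.87 × 3061.44) = -697.44 / 1272.4401 ≈ -0.548

-0.548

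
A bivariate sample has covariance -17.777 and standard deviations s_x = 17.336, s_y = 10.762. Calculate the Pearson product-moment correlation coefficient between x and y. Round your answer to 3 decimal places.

-0.095

r = Cov(x,y) / (s_x · s_y) = -17.777 / (17.336 × 10.762)
  = -17.777 / 186.5700 ≈ -0.095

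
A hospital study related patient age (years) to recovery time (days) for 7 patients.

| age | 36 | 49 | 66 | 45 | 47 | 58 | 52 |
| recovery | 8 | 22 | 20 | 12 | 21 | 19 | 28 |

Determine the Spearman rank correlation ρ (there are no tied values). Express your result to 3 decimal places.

Rank age: 1, 4, 7, 2, 3, 6, 5
Rank recovery: 1, 6, 4, 2, 5, 3, 7
d = rank(age) − rank(recovery): 0, -2, 3, 0, -2, 3, -2; Σd² = 30
ρ = 1 − 6Σd² / [n(n²−1)] = 1 − 6×30 / (7×48) = 1 − 180/336 ≈ 0.464

0.464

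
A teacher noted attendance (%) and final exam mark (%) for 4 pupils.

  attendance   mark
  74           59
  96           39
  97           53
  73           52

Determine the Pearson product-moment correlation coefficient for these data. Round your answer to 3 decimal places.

-0.619

n = 4, Σx = 340, Σy = 203, Σx² = 29430, Σy² = 10515, Σxy = 17047
nΣxy − ΣxΣy = 68188 − 69020 = -832
nΣx² − (Σx)² = 117720 − 115600 = 2120; nΣy² − (Σy)² = 42060 − 41209 = 851
r = -832 / √(2120 × 851) = -832 / 1343.1753 ≈ -0.619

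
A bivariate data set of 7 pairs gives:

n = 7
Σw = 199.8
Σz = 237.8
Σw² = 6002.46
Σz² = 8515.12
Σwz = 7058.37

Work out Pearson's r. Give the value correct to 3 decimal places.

r = (nΣwz − ΣwΣz) / √[(nΣw² − (Σw)²)(nΣz² − (Σz)²)]
Numerator: 7×7058.37 − 199.8×237.8 = 1896.15
Denominator: √[(42017.22 − 39920.04)(59605.84 − 56548.84)] = √[2097.18 × 3057] = 2532.0109
r = 1896.15 / 2532.0109 ≈ 0.749

0.749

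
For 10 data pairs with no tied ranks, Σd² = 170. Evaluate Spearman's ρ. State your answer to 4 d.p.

-0.0303

ρ = 1 − 6Σd² / [n(n²−1)] = 1 − 6×170 / (10×99)
  = 1 − 1020/990 = 1 − 1.03030 ≈ -0.0303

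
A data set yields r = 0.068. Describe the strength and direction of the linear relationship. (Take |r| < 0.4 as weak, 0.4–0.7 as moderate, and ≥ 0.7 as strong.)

r = 0.068 > 0 so the relationship is positive.
|r| = 0.068, which falls in the weak range.

weak positive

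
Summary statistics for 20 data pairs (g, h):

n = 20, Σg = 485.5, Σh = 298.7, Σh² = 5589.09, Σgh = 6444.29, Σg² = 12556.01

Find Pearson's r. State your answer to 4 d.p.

-0.8653

r = (nΣgh − ΣgΣh) / √[(nΣg² − (Σg)²)(nΣh² − (Σh)²)]
Numerator: 20×6444.29 − 485.5×298.7 = -16133.05
Denominator: √[(251120.2 − 235710.25)(111781.8 − 89221.69)] = √[15409.95 × 22560.11] = 18645.3792
r = -16133.05 / 18645.3792 ≈ -0.8653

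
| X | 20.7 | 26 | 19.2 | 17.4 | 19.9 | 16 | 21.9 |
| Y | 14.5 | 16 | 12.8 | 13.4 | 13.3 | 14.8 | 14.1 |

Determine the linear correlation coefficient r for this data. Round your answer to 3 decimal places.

0.557

n = 7, ΣX = 141.1, ΣY = 98.9, ΣX² = 2907.51, ΣY² = 1404.39, ΣXY = 2005.33
nΣXY − ΣXΣY = 14037.31 − 13954.79 = 82.52
nΣX² − (ΣX)² = 20352.57 − 19909.21 = 443.36; nΣY² − (ΣY)² = 9830.73 − 9781.21 = 49.52
r = 82.52 / √(443.36 × 49.52) = 82.52 / 148.1728 ≈ 0.557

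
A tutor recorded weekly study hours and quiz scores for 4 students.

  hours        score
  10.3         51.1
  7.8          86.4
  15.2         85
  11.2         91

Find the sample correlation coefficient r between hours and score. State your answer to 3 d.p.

n = 4, Σx = 44.5, Σy = 313.5, Σx² = 523.41, Σy² = 25582.17, Σxy = 3511.45
nΣxy − ΣxΣy = 14045.8 − 13950.75 = 95.05
nΣx² − (Σx)² = 2093.64 − 1980.25 = 113.39; nΣy² − (Σy)² = 102328.68 − 98282.25 = 4046.43
r = 95.05 / √(113.39 × 4046.43) = 95.05 / 677.3660 ≈ 0.140

0.140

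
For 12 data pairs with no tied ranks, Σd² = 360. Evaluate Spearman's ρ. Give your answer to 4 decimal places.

-0.2587

ρ = 1 − 6Σd² / [n(n²−1)] = 1 − 6×360 / (12×143)
  = 1 − 2160/1716 = 1 − 1.25874 ≈ -0.2587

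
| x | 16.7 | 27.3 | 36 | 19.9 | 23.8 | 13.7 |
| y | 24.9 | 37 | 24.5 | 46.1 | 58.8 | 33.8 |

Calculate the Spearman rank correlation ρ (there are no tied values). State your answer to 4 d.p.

-0.0857

Rank x: 2, 5, 6, 3, 4, 1
Rank y: 2, 4, 1, 5, 6, 3
d = rank(x) − rank(y): 0, 1, 5, -2, -2, -2; Σd² = 38
ρ = 1 − 6Σd² / [n(n²−1)] = 1 − 6×38 / (6×35) = 1 − 228/210 ≈ -0.0857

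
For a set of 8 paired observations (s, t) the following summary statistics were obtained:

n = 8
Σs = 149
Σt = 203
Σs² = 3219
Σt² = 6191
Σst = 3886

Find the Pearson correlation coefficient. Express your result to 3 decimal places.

0.155

r = (nΣst − ΣsΣt) / √[(nΣs² − (Σs)²)(nΣt² − (Σt)²)]
Numerator: 8×3886 − 149×203 = 841
Denominator: √[(25752 − 22201)(49528 − 41209)] = √[3551 × 8319] = 5435.1420
r = 841 / 5435.1420 ≈ 0.155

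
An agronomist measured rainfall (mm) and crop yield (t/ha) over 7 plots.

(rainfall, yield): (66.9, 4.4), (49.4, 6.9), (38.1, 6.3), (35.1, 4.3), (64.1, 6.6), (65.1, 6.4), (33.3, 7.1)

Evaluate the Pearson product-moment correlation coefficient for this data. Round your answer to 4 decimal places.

-0.0926

n = 7, Σx = 352, Σy = 42, Σx² = 19055.3, Σy² = 260.08, Σxy = 2102.31
nΣxy − ΣxΣy = 14716.17 − 14784 = -67.83
nΣx² − (Σx)² = 133387.1 − 123904 = 9483.1; nΣy² − (Σy)² = 1820.56 − 1764 = 56.56
r = -67.83 / √(9483.1 × 56.56) = -67.83 / 732.3689 ≈ -0.0926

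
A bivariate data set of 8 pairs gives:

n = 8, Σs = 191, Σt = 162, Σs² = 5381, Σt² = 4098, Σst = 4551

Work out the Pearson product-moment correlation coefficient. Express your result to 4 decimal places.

r = (nΣst − ΣsΣt) / √[(nΣs² − (Σs)²)(nΣt² − (Σt)²)]
Numerator: 8×4551 − 191×162 = 5466
Denominator: √[(43048 − 36481)(32784 − 26244)] = √[6567 × 6540] = 6553.4861
r = 5466 / 6553.4861 ≈ 0.8341

0.8341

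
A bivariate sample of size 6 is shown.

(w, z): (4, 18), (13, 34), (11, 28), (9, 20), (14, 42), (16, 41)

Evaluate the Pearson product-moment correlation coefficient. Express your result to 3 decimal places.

n = 6, Σw = 67, Σz = 183, Σw² = 839, Σz² = 6109, Σwz = 2246
nΣwz − ΣwΣz = 13476 − 12261 = 1215
nΣw² − (Σw)² = 5034 − 4489 = 545; nΣz² − (Σz)² = 36654 − 33489 = 3165
r = 1215 / √(545 × 3165) = 1215 / 1313.3640 ≈ 0.925

0.925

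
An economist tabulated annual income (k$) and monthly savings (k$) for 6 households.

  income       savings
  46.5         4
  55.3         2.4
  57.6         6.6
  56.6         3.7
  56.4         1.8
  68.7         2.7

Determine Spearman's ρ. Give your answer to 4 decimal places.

Rank income: 1, 2, 5, 4, 3, 6
Rank savings: 5, 2, 6, 4, 1, 3
d = rank(income) − rank(savings): -4, 0, -1, 0, 2, 3; Σd² = 30
ρ = 1 − 6Σd² / [n(n²−1)] = 1 − 6×30 / (6×35) = 1 − 180/210 ≈ 0.1429

0.1429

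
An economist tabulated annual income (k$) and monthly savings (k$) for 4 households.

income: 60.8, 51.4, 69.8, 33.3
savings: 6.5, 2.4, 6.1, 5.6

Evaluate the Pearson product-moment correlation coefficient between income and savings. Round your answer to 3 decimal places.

0.252

n = 4, Σx = 215.3, Σy = 20.6, Σx² = 12319.53, Σy² = 116.58, Σxy = 1130.82
nΣxy − ΣxΣy = 4523.28 − 4435.18 = 88.1
nΣx² − (Σx)² = 49278.12 − 46354.09 = 2924.03; nΣy² − (Σy)² = 466.32 − 424.36 = 41.96
r = 88.1 / √(2924.03 × 41.96) = 88.1 / 350.2746 ≈ 0.252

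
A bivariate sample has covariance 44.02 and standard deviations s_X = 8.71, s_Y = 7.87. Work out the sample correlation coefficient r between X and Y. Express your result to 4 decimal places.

r = Cov(X,Y) / (s_X · s_Y) = 44.02 / (8.71 × 7.87)
  = 44.02 / 68.5477 ≈ 0.6422

0.6422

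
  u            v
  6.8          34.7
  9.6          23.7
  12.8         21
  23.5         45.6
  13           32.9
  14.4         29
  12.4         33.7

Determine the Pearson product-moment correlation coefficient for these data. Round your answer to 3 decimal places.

n = 7, Σu = 92.5, Σv = 220.6, Σu² = 1384.61, Σv² = 7345.24, Σuv = 3067.06
nΣuv − ΣuΣv = 21469.42 − 20405.5 = 1063.92
nΣu² − (Σu)² = 9692.27 − 8556.25 = 1136.02; nΣv² − (Σv)² = 51416.68 − 48664.36 = 2752.32
r = 1063.92 / √(1136.02 × 2752.32) = 1063.92 / 1768.2451 ≈ 0.602

0.602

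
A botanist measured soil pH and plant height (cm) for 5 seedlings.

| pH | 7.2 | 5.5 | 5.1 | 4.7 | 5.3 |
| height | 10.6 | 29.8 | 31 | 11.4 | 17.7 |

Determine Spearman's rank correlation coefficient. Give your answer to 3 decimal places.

-0.300

Rank pH: 5, 4, 2, 1, 3
Rank height: 1, 4, 5, 2, 3
d = rank(pH) − rank(height): 4, 0, -3, -1, 0; Σd² = 26
ρ = 1 − 6Σd² / [n(n²−1)] = 1 − 6×26 / (5×24) = 1 − 156/120 ≈ -0.300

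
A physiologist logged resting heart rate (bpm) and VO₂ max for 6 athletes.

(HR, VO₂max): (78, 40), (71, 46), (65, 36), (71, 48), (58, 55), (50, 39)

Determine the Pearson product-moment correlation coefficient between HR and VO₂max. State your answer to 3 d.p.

-0.051

n = 6, Σx = 393, Σy = 264, Σx² = 26255, Σy² = 11862, Σxy = 17274
nΣxy − ΣxΣy = 103644 − 103752 = -108
nΣx² − (Σx)² = 157530 − 154449 = 3081; nΣy² − (Σy)² = 71172 − 69696 = 1476
r = -108 / √(3081 × 1476) = -108 / 2132.4999 ≈ -0.051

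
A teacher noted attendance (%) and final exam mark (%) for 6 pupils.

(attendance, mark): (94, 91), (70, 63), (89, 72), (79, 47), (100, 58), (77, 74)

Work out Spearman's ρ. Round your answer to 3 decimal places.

Rank attendance: 5, 1, 4, 3, 6, 2
Rank mark: 6, 3, 4, 1, 2, 5
d = rank(attendance) − rank(mark): -1, -2, 0, 2, 4, -3; Σd² = 34
ρ = 1 − 6Σd² / [n(n²−1)] = 1 − 6×34 / (6×35) = 1 − 204/210 ≈ 0.029

0.029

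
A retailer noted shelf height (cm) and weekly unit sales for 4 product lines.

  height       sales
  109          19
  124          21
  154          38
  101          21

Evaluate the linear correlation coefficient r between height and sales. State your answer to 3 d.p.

n = 4, Σx = 488, Σy = 99, Σx² = 61174, Σy² = 2687, Σxy = 12648
nΣxy − ΣxΣy = 50592 − 48312 = 2280
nΣx² − (Σx)² = 244696 − 238144 = 6552; nΣy² − (Σy)² = 10748 − 9801 = 947
r = 2280 / √(6552 × 947) = 2280 / 2490.9324 ≈ 0.915

0.915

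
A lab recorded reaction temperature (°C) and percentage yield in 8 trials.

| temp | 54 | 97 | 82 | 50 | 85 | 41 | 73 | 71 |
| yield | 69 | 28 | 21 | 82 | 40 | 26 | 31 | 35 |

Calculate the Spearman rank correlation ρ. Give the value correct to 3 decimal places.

-0.262

Rank temp: 3, 8, 6, 2, 7, 1, 5, 4
Rank yield: 7, 3, 1, 8, 6, 2, 4, 5
d = rank(temp) − rank(yield): -4, 5, 5, -6, 1, -1, 1, -1; Σd² = 106
ρ = 1 − 6Σd² / [n(n²−1)] = 1 − 6×106 / (8×63) = 1 − 636/504 ≈ -0.262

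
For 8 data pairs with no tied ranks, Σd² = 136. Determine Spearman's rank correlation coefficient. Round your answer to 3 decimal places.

ρ = 1 − 6Σd² / [n(n²−1)] = 1 − 6×136 / (8×63)
  = 1 − 816/504 = 1 − 1.6190 ≈ -0.619

-0.619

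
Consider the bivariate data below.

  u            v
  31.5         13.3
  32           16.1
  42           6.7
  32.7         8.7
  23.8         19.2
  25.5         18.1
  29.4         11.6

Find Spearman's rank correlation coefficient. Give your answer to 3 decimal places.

Rank u: 4, 5, 7, 6, 1, 2, 3
Rank v: 4, 5, 1, 2, 7, 6, 3
d = rank(u) − rank(v): 0, 0, 6, 4, -6, -4, 0; Σd² = 104
ρ = 1 − 6Σd² / [n(n²−1)] = 1 − 6×104 / (7×48) = 1 − 624/336 ≈ -0.857

-0.857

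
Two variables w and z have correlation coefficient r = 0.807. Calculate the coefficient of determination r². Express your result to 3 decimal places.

r² = (0.807)² = 0.651

0.651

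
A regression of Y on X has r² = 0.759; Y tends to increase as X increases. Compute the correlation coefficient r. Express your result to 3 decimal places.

|r| = √0.759 = 0.871
The association is positive, so r = 0.871.

0.871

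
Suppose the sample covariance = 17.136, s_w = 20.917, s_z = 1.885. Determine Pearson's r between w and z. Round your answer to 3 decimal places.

r = Cov(w,z) / (s_w · s_z) = 17.136 / (20.917 × 1.885)
  = 17.136 / 39.4285 ≈ 0.435

0.435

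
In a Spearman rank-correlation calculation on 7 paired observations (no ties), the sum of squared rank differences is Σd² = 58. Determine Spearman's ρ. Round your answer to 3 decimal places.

-0.036

ρ = 1 − 6Σd² / [n(n²−1)] = 1 − 6×58 / (7×48)
  = 1 − 348/336 = 1 − 1.0357 ≈ -0.036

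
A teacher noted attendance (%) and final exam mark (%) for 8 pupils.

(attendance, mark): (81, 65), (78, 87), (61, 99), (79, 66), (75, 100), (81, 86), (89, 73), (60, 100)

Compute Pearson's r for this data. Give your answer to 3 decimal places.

n = 8, Σx = 604, Σy = 676, Σx² = 46314, Σy² = 58676, Σxy = 50267
nΣxy − ΣxΣy = 402136 − 408304 = -6168
nΣx² − (Σx)² = 370512 − 364816 = 5696; nΣy² − (Σy)² = 469408 − 456976 = 12432
r = -6168 / √(5696 × 12432) = -6168 / 8415.0266 ≈ -0.733

-0.733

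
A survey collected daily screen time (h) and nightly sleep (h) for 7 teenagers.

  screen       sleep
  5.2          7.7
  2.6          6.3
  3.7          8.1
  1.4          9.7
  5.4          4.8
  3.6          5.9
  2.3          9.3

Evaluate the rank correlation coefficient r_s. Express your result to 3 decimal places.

-0.714

Rank screen: 6, 3, 5, 1, 7, 4, 2
Rank sleep: 4, 3, 5, 7, 1, 2, 6
d = rank(screen) − rank(sleep): 2, 0, 0, -6, 6, 2, -4; Σd² = 96
ρ = 1 − 6Σd² / [n(n²−1)] = 1 − 6×96 / (7×48) = 1 − 576/336 ≈ -0.714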